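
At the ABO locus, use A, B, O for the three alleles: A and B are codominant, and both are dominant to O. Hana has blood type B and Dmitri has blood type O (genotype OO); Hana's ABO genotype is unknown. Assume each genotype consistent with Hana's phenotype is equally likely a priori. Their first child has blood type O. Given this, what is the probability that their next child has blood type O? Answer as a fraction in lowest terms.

1/2

Possible genotypes: Hana ∈ {BB, BO}; Dmitri ∈ {OO}.
Weight each parental genotype pair by prior × P(type-O child):
  BO × OO: posterior weight 1; P(next child type O) = 1/2.
Weighted sum = 1/2.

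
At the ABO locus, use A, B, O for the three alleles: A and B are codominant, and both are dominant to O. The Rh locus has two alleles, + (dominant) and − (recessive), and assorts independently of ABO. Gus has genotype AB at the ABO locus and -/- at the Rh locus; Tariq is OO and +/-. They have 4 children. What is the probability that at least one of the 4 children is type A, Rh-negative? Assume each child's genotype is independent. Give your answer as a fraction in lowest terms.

175/256

ABO cross AB × OO → 1/2 A, 1/2 B.
Rh cross -/- × +/- → 1/2 Rh+, 1/2 Rh-; so P(type A, Rh-negative) = 1/2 × 1/2 = 1/4 per child.
P(none) = (3/4)^4 = 81/256; P(at least one) = 1 − 81/256 = 175/256.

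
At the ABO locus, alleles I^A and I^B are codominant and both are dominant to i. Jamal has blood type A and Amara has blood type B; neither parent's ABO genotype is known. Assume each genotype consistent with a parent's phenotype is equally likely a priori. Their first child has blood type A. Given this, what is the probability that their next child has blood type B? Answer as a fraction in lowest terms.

1/12

Possible genotypes: Jamal ∈ {I^A I^A, I^A i}; Amara ∈ {I^B I^B, I^B i}.
Weight each parental genotype pair by prior × P(type-A child):
  I^A I^A × I^B i: posterior weight 2/3; P(next child type B) = 0.
  I^A i × I^B i: posterior weight 1/3; P(next child type B) = 1/4.
Weighted sum = 1/12.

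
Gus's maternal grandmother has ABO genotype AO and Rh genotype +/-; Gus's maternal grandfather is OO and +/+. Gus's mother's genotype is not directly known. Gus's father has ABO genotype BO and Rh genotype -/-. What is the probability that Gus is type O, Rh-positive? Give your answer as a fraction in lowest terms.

9/32

Gus's mother's ABO genotype from AO × OO: 1/2 AO, 1/2 OO.
Crossing each possibility with the father BO and summing P(type O): 1/2·1/4 + 1/2·1/2 = 3/8.
Similarly for Rh via the mother's Rh distribution: P(Rh+) = 3/4.
Independent loci: 3/8 × 3/4 = 9/32.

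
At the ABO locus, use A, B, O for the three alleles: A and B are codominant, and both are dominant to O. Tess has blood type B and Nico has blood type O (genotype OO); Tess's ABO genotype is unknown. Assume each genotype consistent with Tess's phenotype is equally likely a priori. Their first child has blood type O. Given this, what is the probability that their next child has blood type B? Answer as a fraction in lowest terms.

Possible genotypes: Tess ∈ {BB, BO}; Nico ∈ {OO}.
Weight each parental genotype pair by prior × P(type-O child):
  BO × OO: posterior weight 1; P(next child type B) = 1/2.
Weighted sum = 1/2.

1/2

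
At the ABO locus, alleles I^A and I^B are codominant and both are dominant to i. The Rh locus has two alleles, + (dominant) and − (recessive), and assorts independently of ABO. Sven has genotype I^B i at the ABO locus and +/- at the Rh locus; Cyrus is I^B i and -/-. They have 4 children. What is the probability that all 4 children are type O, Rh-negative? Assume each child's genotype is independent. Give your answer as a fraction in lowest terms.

ABO cross I^B i × I^B i → 1/4 O, 3/4 B.
Rh cross +/- × -/- → 1/2 Rh+, 1/2 Rh-; so P(type O, Rh-negative) = 1/4 × 1/2 = 1/8 per child.
All 4 independent: (1/8)^4 = 1/4096.

1/4096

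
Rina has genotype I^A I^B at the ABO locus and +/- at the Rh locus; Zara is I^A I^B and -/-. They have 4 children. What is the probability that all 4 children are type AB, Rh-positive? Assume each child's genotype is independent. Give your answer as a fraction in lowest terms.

ABO cross I^A I^B × I^A I^B → 1/4 A, 1/4 B, 1/2 AB.
Rh cross +/- × -/- → 1/2 Rh+, 1/2 Rh-; so P(type AB, Rh-positive) = 1/2 × 1/2 = 1/4 per child.
All 4 independent: (1/4)^4 = 1/256.

1/256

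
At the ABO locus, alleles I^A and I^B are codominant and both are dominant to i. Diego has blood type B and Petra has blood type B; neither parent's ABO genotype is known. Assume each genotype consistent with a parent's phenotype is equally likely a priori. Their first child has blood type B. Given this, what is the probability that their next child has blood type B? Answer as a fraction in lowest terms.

19/20

Possible genotypes: Diego ∈ {I^B I^B, I^B i}; Petra ∈ {I^B I^B, I^B i}.
Weight each parental genotype pair by prior × P(type-B child):
  I^B I^B × I^B I^B: posterior weight 4/15; P(next child type B) = 1.
  I^B I^B × I^B i: posterior weight 4/15; P(next child type B) = 1.
  I^B i × I^B I^B: posterior weight 4/15; P(next child type B) = 1.
  I^B i × I^B i: posterior weight 1/5; P(next child type B) = 3/4.
Weighted sum = 19/20.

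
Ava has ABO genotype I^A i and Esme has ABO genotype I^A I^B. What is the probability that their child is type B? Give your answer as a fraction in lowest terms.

1/4

ABO cross I^A i × I^A I^B → offspring phenotypes: 1/2 A, 1/4 B, 1/4 AB.
So P(type B) = 1/4.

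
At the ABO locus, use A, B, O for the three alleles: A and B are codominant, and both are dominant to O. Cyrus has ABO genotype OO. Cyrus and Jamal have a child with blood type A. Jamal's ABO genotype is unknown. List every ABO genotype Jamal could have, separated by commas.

For each candidate genotype of Jamal, check whether crossing it with OO can produce every observed child phenotype.
  AA → possible child types {A} ✓
  AB → possible child types {A, B} ✓
  AO → possible child types {O, A} ✓
  BB → possible child types {B} ✗
  BO → possible child types {O, B} ✗
  OO → possible child types {O} ✗

AA, AB, AO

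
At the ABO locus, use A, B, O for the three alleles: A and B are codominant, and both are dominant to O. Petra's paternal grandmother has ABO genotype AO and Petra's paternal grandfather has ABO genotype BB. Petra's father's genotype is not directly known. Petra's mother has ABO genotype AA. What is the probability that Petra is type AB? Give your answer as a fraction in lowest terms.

1/2

Petra's father's ABO genotype from AO × BB: 1/2 AB, 1/2 BO.
Crossing each possibility with the mother AA and summing P(type AB): 1/2·1/2 + 1/2·1/2 = 1/2.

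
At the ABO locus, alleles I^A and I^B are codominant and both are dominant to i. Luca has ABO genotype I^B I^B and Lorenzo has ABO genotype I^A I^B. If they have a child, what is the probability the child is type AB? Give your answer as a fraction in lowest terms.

1/2

ABO cross I^B I^B × I^A I^B → offspring phenotypes: 1/2 B, 1/2 AB.
So P(type AB) = 1/2.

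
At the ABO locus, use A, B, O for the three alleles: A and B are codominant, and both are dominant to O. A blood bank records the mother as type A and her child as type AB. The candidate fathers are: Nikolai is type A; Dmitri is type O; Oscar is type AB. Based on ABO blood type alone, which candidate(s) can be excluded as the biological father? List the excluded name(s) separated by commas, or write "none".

A candidate is excluded only if no genotype consistent with his phenotype could produce a type AB child with a type A mother.
Nikolai (type A): no genotype consistent with that phenotype can produce a type-AB child with a type-A mother.
Dmitri (type O): no genotype consistent with that phenotype can produce a type-AB child with a type-A mother.

Nikolai, Dmitri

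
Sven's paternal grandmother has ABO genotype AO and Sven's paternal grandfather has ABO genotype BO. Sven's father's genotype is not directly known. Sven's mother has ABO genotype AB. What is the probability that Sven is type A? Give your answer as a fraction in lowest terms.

3/8

Sven's father's ABO genotype from AO × BO: 1/4 AB, 1/4 AO, 1/4 BO, 1/4 OO.
Crossing each possibility with the mother AB and summing P(type A): 1/4·1/4 + 1/4·1/2 + 1/4·1/4 + 1/4·1/2 = 3/8.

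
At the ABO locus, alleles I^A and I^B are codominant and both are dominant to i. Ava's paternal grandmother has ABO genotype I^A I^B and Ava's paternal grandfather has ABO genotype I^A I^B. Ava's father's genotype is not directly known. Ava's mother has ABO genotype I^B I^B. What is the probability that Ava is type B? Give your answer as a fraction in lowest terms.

1/2

Ava's father's ABO genotype from I^A I^B × I^A I^B: 1/4 I^A I^A, 1/2 I^A I^B, 1/4 I^B I^B.
Crossing each possibility with the mother I^B I^B and summing P(type B): 1/4·0 + 1/2·1/2 + 1/4·1 = 1/2.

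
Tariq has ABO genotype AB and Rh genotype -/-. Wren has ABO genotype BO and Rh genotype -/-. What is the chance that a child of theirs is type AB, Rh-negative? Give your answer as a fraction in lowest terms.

ABO cross AB × BO → offspring phenotypes: 1/4 A, 1/2 B, 1/4 AB.
Rh cross -/- × -/- → 1 Rh-.
Independent loci: P(type AB, Rh-negative) = 1/4 × 1 = 1/4.

1/4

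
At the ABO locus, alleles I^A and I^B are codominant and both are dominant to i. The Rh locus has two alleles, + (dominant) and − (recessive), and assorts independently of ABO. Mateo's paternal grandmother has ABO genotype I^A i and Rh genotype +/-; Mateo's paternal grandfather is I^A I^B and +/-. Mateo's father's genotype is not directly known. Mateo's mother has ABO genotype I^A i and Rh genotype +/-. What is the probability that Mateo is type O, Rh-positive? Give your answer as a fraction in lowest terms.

Mateo's father's ABO genotype from I^A i × I^A I^B: 1/4 I^A I^A, 1/4 I^A I^B, 1/4 I^A i, 1/4 I^B i.
Crossing each possibility with the mother I^A i and summing P(type O): 1/4·0 + 1/4·0 + 1/4·1/4 + 1/4·1/4 = 1/8.
Similarly for Rh via the father's Rh distribution: P(Rh+) = 3/4.
Independent loci: 1/8 × 3/4 = 3/32.

3/32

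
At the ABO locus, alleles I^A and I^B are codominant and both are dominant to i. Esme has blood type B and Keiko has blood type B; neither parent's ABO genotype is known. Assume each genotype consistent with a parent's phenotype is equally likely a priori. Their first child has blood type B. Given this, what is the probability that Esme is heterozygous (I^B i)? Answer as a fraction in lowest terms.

Possible genotypes: Esme ∈ {I^B I^B, I^B i}; Keiko ∈ {I^B I^B, I^B i}.
Weight each parental genotype pair by prior × P(type-B child):
  I^B I^B × I^B I^B: posterior weight 4/15.
  I^B I^B × I^B i: posterior weight 4/15.
  I^B i × I^B I^B: posterior weight 4/15.
  I^B i × I^B i: posterior weight 1/5.
Sum the posterior weight over pairs where Esme is I^B i: 7/15.

7/15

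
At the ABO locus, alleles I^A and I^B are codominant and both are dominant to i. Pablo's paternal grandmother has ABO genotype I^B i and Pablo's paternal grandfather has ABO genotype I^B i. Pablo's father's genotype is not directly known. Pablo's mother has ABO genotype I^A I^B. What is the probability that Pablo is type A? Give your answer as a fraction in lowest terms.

Pablo's father's ABO genotype from I^B i × I^B i: 1/4 I^B I^B, 1/2 I^B i, 1/4 i i.
Crossing each possibility with the mother I^A I^B and summing P(type A): 1/4·0 + 1/2·1/4 + 1/4·1/2 = 1/4.

1/4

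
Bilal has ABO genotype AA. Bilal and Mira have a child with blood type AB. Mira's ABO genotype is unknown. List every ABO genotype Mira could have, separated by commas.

For each candidate genotype of Mira, check whether crossing it with AA can produce every observed child phenotype.
  AA → possible child types {A} ✗
  AB → possible child types {A, AB} ✓
  AO → possible child types {A} ✗
  BB → possible child types {AB} ✓
  BO → possible child types {A, AB} ✓
  OO → possible child types {A} ✗

AB, BB, BO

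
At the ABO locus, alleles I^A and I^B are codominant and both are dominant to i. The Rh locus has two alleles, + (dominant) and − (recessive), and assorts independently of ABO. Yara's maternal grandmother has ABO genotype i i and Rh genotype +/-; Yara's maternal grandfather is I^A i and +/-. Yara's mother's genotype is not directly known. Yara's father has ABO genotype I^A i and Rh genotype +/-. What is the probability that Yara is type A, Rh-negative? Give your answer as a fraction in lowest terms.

Yara's mother's ABO genotype from i i × I^A i: 1/2 I^A i, 1/2 i i.
Crossing each possibility with the father I^A i and summing P(type A): 1/2·3/4 + 1/2·1/2 = 5/8.
Similarly for Rh via the mother's Rh distribution: P(Rh-) = 1/4.
Independent loci: 5/8 × 1/4 = 5/32.

5/32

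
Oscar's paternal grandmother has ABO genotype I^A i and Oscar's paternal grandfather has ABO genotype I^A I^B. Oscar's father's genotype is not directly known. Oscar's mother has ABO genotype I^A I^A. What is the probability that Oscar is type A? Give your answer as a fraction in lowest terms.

3/4

Oscar's father's ABO genotype from I^A i × I^A I^B: 1/4 I^A I^A, 1/4 I^A I^B, 1/4 I^A i, 1/4 I^B i.
Crossing each possibility with the mother I^A I^A and summing P(type A): 1/4·1 + 1/4·1/2 + 1/4·1 + 1/4·1/2 = 3/4.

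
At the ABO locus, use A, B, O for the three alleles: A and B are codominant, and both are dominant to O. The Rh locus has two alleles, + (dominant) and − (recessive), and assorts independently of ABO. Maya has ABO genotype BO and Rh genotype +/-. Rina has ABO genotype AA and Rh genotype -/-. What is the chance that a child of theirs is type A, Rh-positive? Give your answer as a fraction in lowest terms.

1/4

ABO cross BO × AA → offspring phenotypes: 1/2 A, 1/2 AB.
Rh cross +/- × -/- → 1/2 Rh+, 1/2 Rh-.
Independent loci: P(type A, Rh-positive) = 1/2 × 1/2 = 1/4.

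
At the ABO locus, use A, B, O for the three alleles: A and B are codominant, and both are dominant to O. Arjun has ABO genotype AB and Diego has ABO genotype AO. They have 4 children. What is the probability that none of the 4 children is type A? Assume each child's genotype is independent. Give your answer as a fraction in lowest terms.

ABO cross AB × AO → 1/2 A, 1/4 B, 1/4 AB.
So P(type A) = 1/2 per child.
P(not type A) = 1/2 for one child; (1/2)^4 = 1/16.

1/16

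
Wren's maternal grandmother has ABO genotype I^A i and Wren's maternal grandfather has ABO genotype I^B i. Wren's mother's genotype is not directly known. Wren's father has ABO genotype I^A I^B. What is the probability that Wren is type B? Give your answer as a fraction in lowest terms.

3/8

Wren's mother's ABO genotype from I^A i × I^B i: 1/4 I^A I^B, 1/4 I^A i, 1/4 I^B i, 1/4 i i.
Crossing each possibility with the father I^A I^B and summing P(type B): 1/4·1/4 + 1/4·1/4 + 1/4·1/2 + 1/4·1/2 = 3/8.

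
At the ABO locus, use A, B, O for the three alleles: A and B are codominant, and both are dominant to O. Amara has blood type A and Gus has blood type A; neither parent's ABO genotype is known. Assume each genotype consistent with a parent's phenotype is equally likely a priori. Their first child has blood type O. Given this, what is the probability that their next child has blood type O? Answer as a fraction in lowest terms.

1/4

Possible genotypes: Amara ∈ {AA, AO}; Gus ∈ {AA, AO}.
Weight each parental genotype pair by prior × P(type-O child):
  AO × AO: posterior weight 1; P(next child type O) = 1/4.
Weighted sum = 1/4.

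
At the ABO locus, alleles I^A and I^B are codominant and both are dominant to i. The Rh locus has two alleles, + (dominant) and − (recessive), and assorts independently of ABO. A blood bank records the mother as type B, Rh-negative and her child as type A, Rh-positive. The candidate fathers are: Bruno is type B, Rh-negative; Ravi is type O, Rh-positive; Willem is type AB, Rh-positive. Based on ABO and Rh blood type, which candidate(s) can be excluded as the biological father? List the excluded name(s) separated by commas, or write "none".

A candidate is excluded only if no genotype consistent with his phenotype could produce a type A, Rh-positive child with a type B, Rh-negative mother.
Bruno (type B, Rh-): no genotype consistent with that phenotype can produce a type-A Rh+ child with a type-B mother.
Ravi (type O, Rh+): no genotype consistent with that phenotype can produce a type-A Rh+ child with a type-B mother.

Bruno, Ravi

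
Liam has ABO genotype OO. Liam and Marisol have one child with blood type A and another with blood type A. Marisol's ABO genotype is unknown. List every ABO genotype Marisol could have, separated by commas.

For each candidate genotype of Marisol, check whether crossing it with OO can produce every observed child phenotype.
  AA → possible child types {A} ✓
  AB → possible child types {A, B} ✓
  AO → possible child types {O, A} ✓
  BB → possible child types {B} ✗
  BO → possible child types {O, B} ✗
  OO → possible child types {O} ✗

AA, AB, AO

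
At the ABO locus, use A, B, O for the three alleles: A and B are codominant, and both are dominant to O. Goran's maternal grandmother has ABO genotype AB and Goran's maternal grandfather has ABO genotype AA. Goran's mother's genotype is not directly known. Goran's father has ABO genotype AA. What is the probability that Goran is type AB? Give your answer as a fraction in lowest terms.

Goran's mother's ABO genotype from AB × AA: 1/2 AA, 1/2 AB.
Crossing each possibility with the father AA and summing P(type AB): 1/2·0 + 1/2·1/2 = 1/4.

1/4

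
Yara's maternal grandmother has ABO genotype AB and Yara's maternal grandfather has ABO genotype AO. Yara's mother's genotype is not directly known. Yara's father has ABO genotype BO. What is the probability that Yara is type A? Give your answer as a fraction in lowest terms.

1/4

Yara's mother's ABO genotype from AB × AO: 1/4 AA, 1/4 AB, 1/4 AO, 1/4 BO.
Crossing each possibility with the father BO and summing P(type A): 1/4·1/2 + 1/4·1/4 + 1/4·1/4 + 1/4·0 = 1/4.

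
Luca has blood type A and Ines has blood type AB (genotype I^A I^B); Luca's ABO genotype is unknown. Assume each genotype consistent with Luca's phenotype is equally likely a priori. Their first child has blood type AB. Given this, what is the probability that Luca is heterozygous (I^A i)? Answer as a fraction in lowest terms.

1/3

Possible genotypes: Luca ∈ {I^A I^A, I^A i}; Ines ∈ {I^A I^B}.
Weight each parental genotype pair by prior × P(type-AB child):
  I^A I^A × I^A I^B: posterior weight 2/3.
  I^A i × I^A I^B: posterior weight 1/3.
Sum the posterior weight over pairs where Luca is I^A i: 1/3.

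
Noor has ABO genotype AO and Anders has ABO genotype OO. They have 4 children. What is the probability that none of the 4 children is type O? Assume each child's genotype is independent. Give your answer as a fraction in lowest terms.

ABO cross AO × OO → 1/2 O, 1/2 A.
So P(type O) = 1/2 per child.
P(not type O) = 1/2 for one child; (1/2)^4 = 1/16.

1/16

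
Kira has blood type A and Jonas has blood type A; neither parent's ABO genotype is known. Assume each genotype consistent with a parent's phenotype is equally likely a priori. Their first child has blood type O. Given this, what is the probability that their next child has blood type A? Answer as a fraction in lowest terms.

Possible genotypes: Kira ∈ {AA, AO}; Jonas ∈ {AA, AO}.
Weight each parental genotype pair by prior × P(type-O child):
  AO × AO: posterior weight 1; P(next child type A) = 3/4.
Weighted sum = 3/4.

3/4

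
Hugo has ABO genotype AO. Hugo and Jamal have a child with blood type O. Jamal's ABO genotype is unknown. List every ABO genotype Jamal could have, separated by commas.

For each candidate genotype of Jamal, check whether crossing it with AO can produce every observed child phenotype.
  AA → possible child types {A} ✗
  AB → possible child types {A, B, AB} ✗
  AO → possible child types {O, A} ✓
  BB → possible child types {B, AB} ✗
  BO → possible child types {O, A, B, AB} ✓
  OO → possible child types {O, A} ✓

AO, BO, OO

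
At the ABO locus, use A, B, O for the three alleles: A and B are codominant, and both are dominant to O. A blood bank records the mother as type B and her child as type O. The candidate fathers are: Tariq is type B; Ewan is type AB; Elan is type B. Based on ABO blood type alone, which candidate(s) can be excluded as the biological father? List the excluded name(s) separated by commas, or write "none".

Ewan

A candidate is excluded only if no genotype consistent with his phenotype could produce a type O child with a type B mother.
Ewan (type AB): no genotype consistent with that phenotype can produce a type-O child with a type-B mother.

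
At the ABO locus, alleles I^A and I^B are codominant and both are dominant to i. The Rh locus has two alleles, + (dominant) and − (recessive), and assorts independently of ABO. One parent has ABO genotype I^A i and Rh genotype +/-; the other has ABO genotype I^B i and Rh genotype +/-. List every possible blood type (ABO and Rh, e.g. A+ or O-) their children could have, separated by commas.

Gametes from I^A i × I^B i give offspring ABO genotypes I^A I^B, I^A i, I^B i, i i, i.e. phenotypes O, A, B, AB.
Rh cross +/- × +/- → phenotypes Rh+, Rh-.
Combining independently: O+, O-, A+, A-, B+, B-, AB+, AB-.

O+, O-, A+, A-, B+, B-, AB+, AB-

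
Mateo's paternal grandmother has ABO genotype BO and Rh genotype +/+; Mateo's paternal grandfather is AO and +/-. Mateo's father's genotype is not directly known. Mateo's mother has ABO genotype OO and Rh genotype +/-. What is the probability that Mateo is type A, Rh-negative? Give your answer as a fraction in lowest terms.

Mateo's father's ABO genotype from BO × AO: 1/4 AB, 1/4 AO, 1/4 BO, 1/4 OO.
Crossing each possibility with the mother OO and summing P(type A): 1/4·1/2 + 1/4·1/2 + 1/4·0 + 1/4·0 = 1/4.
Similarly for Rh via the father's Rh distribution: P(Rh-) = 1/8.
Independent loci: 1/4 × 1/8 = 1/32.

1/32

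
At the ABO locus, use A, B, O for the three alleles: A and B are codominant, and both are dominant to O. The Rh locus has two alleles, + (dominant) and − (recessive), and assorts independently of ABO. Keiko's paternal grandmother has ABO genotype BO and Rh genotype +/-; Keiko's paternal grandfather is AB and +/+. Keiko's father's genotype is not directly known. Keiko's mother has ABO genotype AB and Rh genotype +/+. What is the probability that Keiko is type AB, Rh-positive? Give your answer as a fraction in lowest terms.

3/8

Keiko's father's ABO genotype from BO × AB: 1/4 AB, 1/4 AO, 1/4 BB, 1/4 BO.
Crossing each possibility with the mother AB and summing P(type AB): 1/4·1/2 + 1/4·1/4 + 1/4·1/2 + 1/4·1/4 = 3/8.
Similarly for Rh via the father's Rh distribution: P(Rh+) = 1.
Independent loci: 3/8 × 1 = 3/8.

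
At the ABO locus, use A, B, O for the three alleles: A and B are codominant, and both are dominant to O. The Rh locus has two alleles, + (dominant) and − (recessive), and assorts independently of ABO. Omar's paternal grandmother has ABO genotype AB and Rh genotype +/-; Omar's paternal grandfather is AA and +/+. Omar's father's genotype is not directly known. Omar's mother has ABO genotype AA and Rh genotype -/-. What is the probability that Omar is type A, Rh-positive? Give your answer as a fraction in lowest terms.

Omar's father's ABO genotype from AB × AA: 1/2 AA, 1/2 AB.
Crossing each possibility with the mother AA and summing P(type A): 1/2·1 + 1/2·1/2 = 3/4.
Similarly for Rh via the father's Rh distribution: P(Rh+) = 3/4.
Independent loci: 3/4 × 3/4 = 9/16.

9/16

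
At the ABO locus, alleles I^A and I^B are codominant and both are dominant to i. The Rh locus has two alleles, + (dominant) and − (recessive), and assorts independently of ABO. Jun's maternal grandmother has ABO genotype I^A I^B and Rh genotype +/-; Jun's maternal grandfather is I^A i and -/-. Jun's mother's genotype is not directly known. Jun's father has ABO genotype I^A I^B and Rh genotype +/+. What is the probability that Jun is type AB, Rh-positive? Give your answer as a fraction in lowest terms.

Jun's mother's ABO genotype from I^A I^B × I^A i: 1/4 I^A I^A, 1/4 I^A I^B, 1/4 I^A i, 1/4 I^B i.
Crossing each possibility with the father I^A I^B and summing P(type AB): 1/4·1/2 + 1/4·1/2 + 1/4·1/4 + 1/4·1/4 = 3/8.
Similarly for Rh via the mother's Rh distribution: P(Rh+) = 1.
Independent loci: 3/8 × 1 = 3/8.

3/8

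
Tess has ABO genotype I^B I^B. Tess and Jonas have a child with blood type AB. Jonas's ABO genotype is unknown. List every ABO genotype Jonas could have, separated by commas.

For each candidate genotype of Jonas, check whether crossing it with I^B I^B can produce every observed child phenotype.
  I^A I^A → possible child types {AB} ✓
  I^A I^B → possible child types {B, AB} ✓
  I^A i → possible child types {B, AB} ✓
  I^B I^B → possible child types {B} ✗
  I^B i → possible child types {B} ✗
  i i → possible child types {B} ✗

I^A I^A, I^A I^B, I^A i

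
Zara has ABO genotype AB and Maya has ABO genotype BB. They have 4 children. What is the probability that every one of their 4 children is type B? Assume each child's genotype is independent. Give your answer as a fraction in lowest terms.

1/16

ABO cross AB × BB → 1/2 B, 1/2 AB.
So P(type B) = 1/2 per child.
All 4 independent: (1/2)^4 = 1/16.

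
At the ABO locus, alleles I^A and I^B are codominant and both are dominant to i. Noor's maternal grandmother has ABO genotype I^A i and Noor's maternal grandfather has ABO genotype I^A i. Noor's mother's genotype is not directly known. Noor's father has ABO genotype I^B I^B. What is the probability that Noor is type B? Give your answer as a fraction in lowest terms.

1/2

Noor's mother's ABO genotype from I^A i × I^A i: 1/4 I^A I^A, 1/2 I^A i, 1/4 i i.
Crossing each possibility with the father I^B I^B and summing P(type B): 1/4·0 + 1/2·1/2 + 1/4·1 = 1/2.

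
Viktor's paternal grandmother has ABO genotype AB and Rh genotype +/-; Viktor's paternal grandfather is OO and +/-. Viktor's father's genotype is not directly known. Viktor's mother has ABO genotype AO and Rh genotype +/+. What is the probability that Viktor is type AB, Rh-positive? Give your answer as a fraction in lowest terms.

1/8

Viktor's father's ABO genotype from AB × OO: 1/2 AO, 1/2 BO.
Crossing each possibility with the mother AO and summing P(type AB): 1/2·0 + 1/2·1/4 = 1/8.
Similarly for Rh via the father's Rh distribution: P(Rh+) = 1.
Independent loci: 1/8 × 1 = 1/8.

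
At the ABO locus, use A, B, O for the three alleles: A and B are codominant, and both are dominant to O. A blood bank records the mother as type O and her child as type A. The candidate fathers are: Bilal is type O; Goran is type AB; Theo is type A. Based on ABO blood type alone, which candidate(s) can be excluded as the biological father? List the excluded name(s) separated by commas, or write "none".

A candidate is excluded only if no genotype consistent with his phenotype could produce a type A child with a type O mother.
Bilal (type O): no genotype consistent with that phenotype can produce a type-A child with a type-O mother.

Bilal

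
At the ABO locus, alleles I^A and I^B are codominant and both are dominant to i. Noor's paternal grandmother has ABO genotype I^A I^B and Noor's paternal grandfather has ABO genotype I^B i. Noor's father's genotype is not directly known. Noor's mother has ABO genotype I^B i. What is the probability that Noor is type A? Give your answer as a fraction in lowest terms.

Noor's father's ABO genotype from I^A I^B × I^B i: 1/4 I^A I^B, 1/4 I^A i, 1/4 I^B I^B, 1/4 I^B i.
Crossing each possibility with the mother I^B i and summing P(type A): 1/4·1/4 + 1/4·1/4 + 1/4·0 + 1/4·0 = 1/8.

1/8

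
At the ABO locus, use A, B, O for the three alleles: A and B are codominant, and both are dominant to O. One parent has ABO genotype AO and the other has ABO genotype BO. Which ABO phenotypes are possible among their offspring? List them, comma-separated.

O, A, B, AB

Gametes from AO × BO give offspring ABO genotypes AB, AO, BO, OO, i.e. phenotypes O, A, B, AB.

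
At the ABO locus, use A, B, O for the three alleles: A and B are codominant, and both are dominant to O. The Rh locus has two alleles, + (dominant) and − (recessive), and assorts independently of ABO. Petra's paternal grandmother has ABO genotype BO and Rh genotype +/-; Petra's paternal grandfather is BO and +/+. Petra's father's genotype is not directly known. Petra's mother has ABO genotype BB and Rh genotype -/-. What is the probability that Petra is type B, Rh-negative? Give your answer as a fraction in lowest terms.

1/4

Petra's father's ABO genotype from BO × BO: 1/4 BB, 1/2 BO, 1/4 OO.
Crossing each possibility with the mother BB and summing P(type B): 1/4·1 + 1/2·1 + 1/4·1 = 1.
Similarly for Rh via the father's Rh distribution: P(Rh-) = 1/4.
Independent loci: 1 × 1/4 = 1/4.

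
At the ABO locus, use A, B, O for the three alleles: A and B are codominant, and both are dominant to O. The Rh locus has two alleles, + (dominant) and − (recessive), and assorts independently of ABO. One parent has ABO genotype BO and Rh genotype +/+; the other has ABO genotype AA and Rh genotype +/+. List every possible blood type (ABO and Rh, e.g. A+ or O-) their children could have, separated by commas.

A+, AB+

Gametes from BO × AA give offspring ABO genotypes AB, AO, i.e. phenotypes A, AB.
Rh cross +/+ × +/+ → phenotypes Rh+.
Combining independently: A+, AB+.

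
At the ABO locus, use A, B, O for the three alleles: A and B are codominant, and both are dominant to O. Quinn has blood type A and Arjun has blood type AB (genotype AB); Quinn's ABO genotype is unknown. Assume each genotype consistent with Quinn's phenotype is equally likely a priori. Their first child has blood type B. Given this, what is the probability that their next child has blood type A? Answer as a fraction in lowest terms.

Possible genotypes: Quinn ∈ {AA, AO}; Arjun ∈ {AB}.
Weight each parental genotype pair by prior × P(type-B child):
  AO × AB: posterior weight 1; P(next child type A) = 1/2.
Weighted sum = 1/2.

1/2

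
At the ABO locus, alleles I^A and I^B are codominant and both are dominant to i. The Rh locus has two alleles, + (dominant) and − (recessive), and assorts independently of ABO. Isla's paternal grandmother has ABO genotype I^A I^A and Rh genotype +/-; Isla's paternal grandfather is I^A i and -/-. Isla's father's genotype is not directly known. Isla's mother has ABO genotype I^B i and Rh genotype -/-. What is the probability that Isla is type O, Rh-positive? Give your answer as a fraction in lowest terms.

Isla's father's ABO genotype from I^A I^A × I^A i: 1/2 I^A I^A, 1/2 I^A i.
Crossing each possibility with the mother I^B i and summing P(type O): 1/2·0 + 1/2·1/4 = 1/8.
Similarly for Rh via the father's Rh distribution: P(Rh+) = 1/4.
Independent loci: 1/8 × 1/4 = 1/32.

1/32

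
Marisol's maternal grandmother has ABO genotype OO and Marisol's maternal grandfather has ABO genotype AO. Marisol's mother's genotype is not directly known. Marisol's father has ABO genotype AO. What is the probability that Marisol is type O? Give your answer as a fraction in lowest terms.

Marisol's mother's ABO genotype from OO × AO: 1/2 AO, 1/2 OO.
Crossing each possibility with the father AO and summing P(type O): 1/2·1/4 + 1/2·1/2 = 3/8.

3/8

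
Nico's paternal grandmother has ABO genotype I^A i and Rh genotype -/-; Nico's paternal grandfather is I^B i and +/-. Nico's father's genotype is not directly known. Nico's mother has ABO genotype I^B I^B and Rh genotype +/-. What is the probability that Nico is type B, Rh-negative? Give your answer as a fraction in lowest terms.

9/32

Nico's father's ABO genotype from I^A i × I^B i: 1/4 I^A I^B, 1/4 I^A i, 1/4 I^B i, 1/4 i i.
Crossing each possibility with the mother I^B I^B and summing P(type B): 1/4·1/2 + 1/4·1/2 + 1/4·1 + 1/4·1 = 3/4.
Similarly for Rh via the father's Rh distribution: P(Rh-) = 3/8.
Independent loci: 3/4 × 3/8 = 9/32.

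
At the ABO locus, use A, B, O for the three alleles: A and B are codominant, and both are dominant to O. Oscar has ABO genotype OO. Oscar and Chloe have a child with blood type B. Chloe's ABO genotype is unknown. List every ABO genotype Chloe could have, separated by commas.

For each candidate genotype of Chloe, check whether crossing it with OO can produce every observed child phenotype.
  AA → possible child types {A} ✗
  AB → possible child types {A, B} ✓
  AO → possible child types {O, A} ✗
  BB → possible child types {B} ✓
  BO → possible child types {O, B} ✓
  OO → possible child types {O} ✗

AB, BB, BO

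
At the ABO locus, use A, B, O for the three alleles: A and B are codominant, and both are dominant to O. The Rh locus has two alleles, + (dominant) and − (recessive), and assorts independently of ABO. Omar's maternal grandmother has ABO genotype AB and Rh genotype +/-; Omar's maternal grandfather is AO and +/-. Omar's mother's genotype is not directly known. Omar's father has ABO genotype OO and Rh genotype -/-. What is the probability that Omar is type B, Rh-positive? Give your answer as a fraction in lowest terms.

1/8

Omar's mother's ABO genotype from AB × AO: 1/4 AA, 1/4 AB, 1/4 AO, 1/4 BO.
Crossing each possibility with the father OO and summing P(type B): 1/4·0 + 1/4·1/2 + 1/4·0 + 1/4·1/2 = 1/4.
Similarly for Rh via the mother's Rh distribution: P(Rh+) = 1/2.
Independent loci: 1/4 × 1/2 = 1/8.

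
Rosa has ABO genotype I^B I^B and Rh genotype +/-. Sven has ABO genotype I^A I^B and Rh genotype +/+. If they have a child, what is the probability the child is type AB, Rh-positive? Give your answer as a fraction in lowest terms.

1/2

ABO cross I^B I^B × I^A I^B → offspring phenotypes: 1/2 B, 1/2 AB.
Rh cross +/- × +/+ → 1 Rh+.
Independent loci: P(type AB, Rh-positive) = 1/2 × 1 = 1/2.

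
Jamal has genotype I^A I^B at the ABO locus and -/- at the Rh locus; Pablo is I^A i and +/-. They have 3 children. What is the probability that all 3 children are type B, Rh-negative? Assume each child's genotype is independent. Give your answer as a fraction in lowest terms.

1/512

ABO cross I^A I^B × I^A i → 1/2 A, 1/4 B, 1/4 AB.
Rh cross -/- × +/- → 1/2 Rh+, 1/2 Rh-; so P(type B, Rh-negative) = 1/4 × 1/2 = 1/8 per child.
All 3 independent: (1/8)^3 = 1/512.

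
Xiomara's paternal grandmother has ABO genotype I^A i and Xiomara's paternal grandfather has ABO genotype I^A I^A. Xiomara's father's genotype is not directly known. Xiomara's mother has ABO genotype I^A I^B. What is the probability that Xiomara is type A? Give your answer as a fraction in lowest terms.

Xiomara's father's ABO genotype from I^A i × I^A I^A: 1/2 I^A I^A, 1/2 I^A i.
Crossing each possibility with the mother I^A I^B and summing P(type A): 1/2·1/2 + 1/2·1/2 = 1/2.

1/2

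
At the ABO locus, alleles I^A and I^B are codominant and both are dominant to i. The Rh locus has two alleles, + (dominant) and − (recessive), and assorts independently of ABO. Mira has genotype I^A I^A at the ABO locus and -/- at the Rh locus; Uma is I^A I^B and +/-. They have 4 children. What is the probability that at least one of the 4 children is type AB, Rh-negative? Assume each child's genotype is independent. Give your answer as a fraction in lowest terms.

ABO cross I^A I^A × I^A I^B → 1/2 A, 1/2 AB.
Rh cross -/- × +/- → 1/2 Rh+, 1/2 Rh-; so P(type AB, Rh-negative) = 1/2 × 1/2 = 1/4 per child.
P(none) = (3/4)^4 = 81/256; P(at least one) = 1 − 81/256 = 175/256.

175/256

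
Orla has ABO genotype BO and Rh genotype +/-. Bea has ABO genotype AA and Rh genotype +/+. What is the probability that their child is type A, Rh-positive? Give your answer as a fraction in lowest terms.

1/2

ABO cross BO × AA → offspring phenotypes: 1/2 A, 1/2 AB.
Rh cross +/- × +/+ → 1 Rh+.
Independent loci: P(type A, Rh-positive) = 1/2 × 1 = 1/2.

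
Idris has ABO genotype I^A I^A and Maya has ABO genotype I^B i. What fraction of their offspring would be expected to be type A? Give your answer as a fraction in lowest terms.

1/2

ABO cross I^A I^A × I^B i → offspring phenotypes: 1/2 A, 1/2 AB.
So P(type A) = 1/2.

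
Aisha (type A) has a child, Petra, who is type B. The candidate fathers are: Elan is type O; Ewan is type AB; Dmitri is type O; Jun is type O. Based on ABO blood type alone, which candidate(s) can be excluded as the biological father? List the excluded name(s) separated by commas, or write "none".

A candidate is excluded only if no genotype consistent with his phenotype could produce a type B child with a type A mother.
Elan (type O): no genotype consistent with that phenotype can produce a type-B child with a type-A mother.
Dmitri (type O): no genotype consistent with that phenotype can produce a type-B child with a type-A mother.
Jun (type O): no genotype consistent with that phenotype can produce a type-B child with a type-A mother.

Elan, Dmitri, Jun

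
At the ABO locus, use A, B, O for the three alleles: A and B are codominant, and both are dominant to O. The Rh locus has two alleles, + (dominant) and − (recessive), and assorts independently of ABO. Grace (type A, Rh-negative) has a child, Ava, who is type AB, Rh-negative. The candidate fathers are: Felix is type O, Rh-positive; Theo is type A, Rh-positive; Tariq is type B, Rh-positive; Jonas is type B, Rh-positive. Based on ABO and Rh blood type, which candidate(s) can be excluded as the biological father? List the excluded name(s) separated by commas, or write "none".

Felix, Theo

A candidate is excluded only if no genotype consistent with his phenotype could produce a type AB, Rh-negative child with a type A, Rh-negative mother.
Felix (type O, Rh+): no genotype consistent with that phenotype can produce a type-AB Rh- child with a type-A mother.
Theo (type A, Rh+): no genotype consistent with that phenotype can produce a type-AB Rh- child with a type-A mother.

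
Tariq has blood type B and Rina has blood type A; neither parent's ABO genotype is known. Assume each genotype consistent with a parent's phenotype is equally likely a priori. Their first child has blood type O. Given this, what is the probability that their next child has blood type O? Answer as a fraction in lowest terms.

Possible genotypes: Tariq ∈ {I^B I^B, I^B i}; Rina ∈ {I^A I^A, I^A i}.
Weight each parental genotype pair by prior × P(type-O child):
  I^B i × I^A i: posterior weight 1; P(next child type O) = 1/4.
Weighted sum = 1/4.

1/4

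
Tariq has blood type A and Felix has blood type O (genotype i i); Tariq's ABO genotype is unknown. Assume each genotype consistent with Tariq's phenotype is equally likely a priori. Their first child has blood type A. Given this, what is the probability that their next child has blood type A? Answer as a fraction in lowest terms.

5/6

Possible genotypes: Tariq ∈ {I^A I^A, I^A i}; Felix ∈ {i i}.
Weight each parental genotype pair by prior × P(type-A child):
  I^A I^A × i i: posterior weight 2/3; P(next child type A) = 1.
  I^A i × i i: posterior weight 1/3; P(next child type A) = 1/2.
Weighted sum = 5/6.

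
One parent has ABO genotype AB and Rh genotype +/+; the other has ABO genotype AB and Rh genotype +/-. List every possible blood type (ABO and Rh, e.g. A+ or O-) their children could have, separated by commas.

Gametes from AB × AB give offspring ABO genotypes AA, AB, BB, i.e. phenotypes A, B, AB.
Rh cross +/+ × +/- → phenotypes Rh+.
Combining independently: A+, B+, AB+.

A+, B+, AB+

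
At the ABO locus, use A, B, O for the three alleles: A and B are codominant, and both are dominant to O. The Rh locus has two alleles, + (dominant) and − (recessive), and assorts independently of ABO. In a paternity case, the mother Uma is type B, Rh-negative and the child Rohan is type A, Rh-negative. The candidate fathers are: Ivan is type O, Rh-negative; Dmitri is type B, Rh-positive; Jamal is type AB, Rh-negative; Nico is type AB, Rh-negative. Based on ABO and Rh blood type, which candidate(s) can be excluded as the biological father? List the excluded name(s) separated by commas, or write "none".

Ivan, Dmitri

A candidate is excluded only if no genotype consistent with his phenotype could produce a type A, Rh-negative child with a type B, Rh-negative mother.
Ivan (type O, Rh-): no genotype consistent with that phenotype can produce a type-A Rh- child with a type-B mother.
Dmitri (type B, Rh+): no genotype consistent with that phenotype can produce a type-A Rh- child with a type-B mother.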